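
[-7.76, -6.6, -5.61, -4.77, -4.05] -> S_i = -7.76*0.85^i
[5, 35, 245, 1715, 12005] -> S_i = 5*7^i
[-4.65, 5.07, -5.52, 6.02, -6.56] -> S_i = -4.65*(-1.09)^i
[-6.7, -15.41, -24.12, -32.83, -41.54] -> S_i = -6.70 + -8.71*i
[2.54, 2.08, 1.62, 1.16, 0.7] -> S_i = 2.54 + -0.46*i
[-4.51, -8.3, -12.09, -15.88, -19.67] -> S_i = -4.51 + -3.79*i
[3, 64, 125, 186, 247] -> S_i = 3 + 61*i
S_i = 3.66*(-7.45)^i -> [3.66, -27.27, 203.14, -1513.39, 11274.73]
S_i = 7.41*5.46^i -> [7.41, 40.46, 220.9, 1206.14, 6585.5]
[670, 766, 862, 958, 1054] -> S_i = 670 + 96*i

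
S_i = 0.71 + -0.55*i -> [0.71, 0.16, -0.39, -0.94, -1.49]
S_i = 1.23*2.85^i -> [1.23, 3.51, 9.99, 28.47, 81.15]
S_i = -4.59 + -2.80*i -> [-4.59, -7.39, -10.19, -12.99, -15.79]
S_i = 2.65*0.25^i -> [2.65, 0.66, 0.17, 0.04, 0.01]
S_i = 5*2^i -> [5, 10, 20, 40, 80]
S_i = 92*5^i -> [92, 460, 2300, 11500, 57500]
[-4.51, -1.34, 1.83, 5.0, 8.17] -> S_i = -4.51 + 3.17*i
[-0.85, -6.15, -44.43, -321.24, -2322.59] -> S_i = -0.85*7.23^i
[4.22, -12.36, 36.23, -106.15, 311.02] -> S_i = 4.22*(-2.93)^i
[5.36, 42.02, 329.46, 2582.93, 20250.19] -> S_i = 5.36*7.84^i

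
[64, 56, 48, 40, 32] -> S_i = 64 + -8*i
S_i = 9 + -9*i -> [9, 0, -9, -18, -27]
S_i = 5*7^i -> [5, 35, 245, 1715, 12005]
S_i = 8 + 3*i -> [8, 11, 14, 17, 20]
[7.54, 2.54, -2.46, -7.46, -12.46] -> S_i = 7.54 + -5.00*i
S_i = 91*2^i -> [91, 182, 364, 728, 1456]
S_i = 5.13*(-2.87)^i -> [5.13, -14.72, 42.26, -121.27, 348.05]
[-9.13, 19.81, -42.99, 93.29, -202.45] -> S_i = -9.13*(-2.17)^i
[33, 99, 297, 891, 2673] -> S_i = 33*3^i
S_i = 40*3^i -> [40, 120, 360, 1080, 3240]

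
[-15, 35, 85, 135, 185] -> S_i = -15 + 50*i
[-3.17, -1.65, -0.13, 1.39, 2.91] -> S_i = -3.17 + 1.52*i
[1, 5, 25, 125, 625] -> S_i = 1*5^i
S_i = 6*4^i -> [6, 24, 96, 384, 1536]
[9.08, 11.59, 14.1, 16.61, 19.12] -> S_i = 9.08 + 2.51*i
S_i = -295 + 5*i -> [-295, -290, -285, -280, -275]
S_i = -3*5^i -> [-3, -15, -75, -375, -1875]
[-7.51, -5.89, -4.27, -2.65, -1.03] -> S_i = -7.51 + 1.62*i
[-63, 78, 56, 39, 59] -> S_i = Random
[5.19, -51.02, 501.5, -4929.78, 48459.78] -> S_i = 5.19*(-9.83)^i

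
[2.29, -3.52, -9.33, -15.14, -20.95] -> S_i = 2.29 + -5.81*i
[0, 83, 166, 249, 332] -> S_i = 0 + 83*i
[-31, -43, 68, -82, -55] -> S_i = Random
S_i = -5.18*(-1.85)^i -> [-5.18, 9.58, -17.73, 32.8, -60.68]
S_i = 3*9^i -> [3, 27, 243, 2187, 19683]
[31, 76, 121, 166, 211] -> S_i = 31 + 45*i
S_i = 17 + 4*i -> [17, 21, 25, 29, 33]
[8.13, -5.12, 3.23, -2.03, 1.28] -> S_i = 8.13*(-0.63)^i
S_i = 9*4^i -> [9, 36, 144, 576, 2304]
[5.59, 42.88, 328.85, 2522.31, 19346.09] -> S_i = 5.59*7.67^i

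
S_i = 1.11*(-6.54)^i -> [1.11, -7.26, 47.48, -310.5, 2030.64]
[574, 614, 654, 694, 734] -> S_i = 574 + 40*i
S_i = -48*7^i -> [-48, -336, -2352, -16464, -115248]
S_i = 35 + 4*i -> [35, 39, 43, 47, 51]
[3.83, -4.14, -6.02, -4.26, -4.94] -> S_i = Random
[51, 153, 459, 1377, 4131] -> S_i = 51*3^i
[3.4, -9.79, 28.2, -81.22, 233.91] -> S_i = 3.40*(-2.88)^i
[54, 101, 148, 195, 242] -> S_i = 54 + 47*i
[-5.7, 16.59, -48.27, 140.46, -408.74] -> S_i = -5.70*(-2.91)^i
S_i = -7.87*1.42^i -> [-7.87, -11.18, -15.87, -22.53, -32.0]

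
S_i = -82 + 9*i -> [-82, -73, -64, -55, -46]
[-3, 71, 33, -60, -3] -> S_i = Random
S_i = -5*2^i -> [-5, -10, -20, -40, -80]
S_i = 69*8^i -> [69, 552, 4416, 35328, 282624]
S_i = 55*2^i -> [55, 110, 220, 440, 880]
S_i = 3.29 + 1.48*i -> [3.29, 4.77, 6.25, 7.73, 9.21]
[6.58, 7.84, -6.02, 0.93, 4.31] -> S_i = Random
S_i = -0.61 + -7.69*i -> [-0.61, -8.3, -15.99, -23.68, -31.37]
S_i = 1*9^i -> [1, 9, 81, 729, 6561]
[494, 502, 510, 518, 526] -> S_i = 494 + 8*i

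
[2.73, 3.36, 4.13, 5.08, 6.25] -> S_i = 2.73*1.23^i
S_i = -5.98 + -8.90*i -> [-5.98, -14.88, -23.78, -32.68, -41.58]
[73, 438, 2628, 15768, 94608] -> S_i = 73*6^i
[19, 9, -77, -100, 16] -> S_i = Random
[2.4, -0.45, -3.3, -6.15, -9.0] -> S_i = 2.40 + -2.85*i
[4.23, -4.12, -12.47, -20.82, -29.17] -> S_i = 4.23 + -8.35*i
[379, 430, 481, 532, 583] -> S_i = 379 + 51*i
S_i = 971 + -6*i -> [971, 965, 959, 953, 947]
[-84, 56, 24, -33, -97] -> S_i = Random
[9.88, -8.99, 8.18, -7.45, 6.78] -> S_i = 9.88*(-0.91)^i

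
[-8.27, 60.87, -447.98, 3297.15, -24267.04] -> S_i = -8.27*(-7.36)^i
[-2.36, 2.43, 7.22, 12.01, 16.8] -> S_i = -2.36 + 4.79*i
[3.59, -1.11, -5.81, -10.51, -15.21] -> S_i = 3.59 + -4.70*i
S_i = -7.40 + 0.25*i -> [-7.4, -7.15, -6.9, -6.65, -6.4]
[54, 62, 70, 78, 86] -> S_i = 54 + 8*i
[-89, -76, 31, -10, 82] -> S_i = Random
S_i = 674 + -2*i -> [674, 672, 670, 668, 666]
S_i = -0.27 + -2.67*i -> [-0.27, -2.94, -5.61, -8.28, -10.95]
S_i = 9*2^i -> [9, 18, 36, 72, 144]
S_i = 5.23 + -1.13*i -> [5.23, 4.1, 2.97, 1.84, 0.71]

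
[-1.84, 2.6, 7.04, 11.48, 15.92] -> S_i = -1.84 + 4.44*i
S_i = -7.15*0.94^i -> [-7.15, -6.72, -6.32, -5.94, -5.58]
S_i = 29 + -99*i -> [29, -70, -169, -268, -367]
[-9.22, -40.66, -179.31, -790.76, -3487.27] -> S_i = -9.22*4.41^i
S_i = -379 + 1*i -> [-379, -378, -377, -376, -375]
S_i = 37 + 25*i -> [37, 62, 87, 112, 137]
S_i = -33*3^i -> [-33, -99, -297, -891, -2673]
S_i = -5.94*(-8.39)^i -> [-5.94, 49.84, -418.13, 3508.1, -29432.98]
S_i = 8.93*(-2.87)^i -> [8.93, -25.63, 73.56, -211.1, 605.87]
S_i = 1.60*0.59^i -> [1.6, 0.94, 0.56, 0.33, 0.19]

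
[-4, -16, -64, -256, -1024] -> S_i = -4*4^i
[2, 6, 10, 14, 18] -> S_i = 2 + 4*i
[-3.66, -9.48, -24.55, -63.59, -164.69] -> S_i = -3.66*2.59^i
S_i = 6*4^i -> [6, 24, 96, 384, 1536]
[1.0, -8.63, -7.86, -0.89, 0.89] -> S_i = Random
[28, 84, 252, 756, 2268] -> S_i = 28*3^i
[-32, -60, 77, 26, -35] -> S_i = Random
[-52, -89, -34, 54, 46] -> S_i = Random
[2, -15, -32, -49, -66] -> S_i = 2 + -17*i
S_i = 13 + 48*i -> [13, 61, 109, 157, 205]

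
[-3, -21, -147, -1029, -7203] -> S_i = -3*7^i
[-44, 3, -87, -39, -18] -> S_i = Random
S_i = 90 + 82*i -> [90, 172, 254, 336, 418]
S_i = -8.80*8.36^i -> [-8.8, -73.57, -615.03, -5141.64, -42984.09]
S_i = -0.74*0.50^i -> [-0.74, -0.37, -0.18, -0.09, -0.05]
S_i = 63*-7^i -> [63, -441, 3087, -21609, 151263]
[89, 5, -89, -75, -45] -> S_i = Random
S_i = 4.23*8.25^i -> [4.23, 34.9, 287.9, 2375.21, 19595.49]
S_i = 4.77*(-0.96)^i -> [4.77, -4.58, 4.4, -4.22, 4.05]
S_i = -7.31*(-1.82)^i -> [-7.31, 13.3, -24.21, 44.07, -80.21]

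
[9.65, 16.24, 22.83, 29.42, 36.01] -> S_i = 9.65 + 6.59*i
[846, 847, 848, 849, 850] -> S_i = 846 + 1*i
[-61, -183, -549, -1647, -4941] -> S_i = -61*3^i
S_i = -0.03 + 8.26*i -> [-0.03, 8.23, 16.49, 24.75, 33.01]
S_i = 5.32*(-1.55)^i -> [5.32, -8.25, 12.78, -19.81, 30.71]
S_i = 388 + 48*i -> [388, 436, 484, 532, 580]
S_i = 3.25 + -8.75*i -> [3.25, -5.5, -14.25, -23.0, -31.75]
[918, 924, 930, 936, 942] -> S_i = 918 + 6*i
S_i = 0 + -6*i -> [0, -6, -12, -18, -24]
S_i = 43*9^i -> [43, 387, 3483, 31347, 282123]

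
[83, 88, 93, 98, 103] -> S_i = 83 + 5*i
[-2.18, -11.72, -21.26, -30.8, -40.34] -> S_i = -2.18 + -9.54*i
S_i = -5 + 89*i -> [-5, 84, 173, 262, 351]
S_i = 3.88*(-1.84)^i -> [3.88, -7.14, 13.14, -24.17, 44.47]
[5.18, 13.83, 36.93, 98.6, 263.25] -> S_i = 5.18*2.67^i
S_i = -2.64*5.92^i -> [-2.64, -15.63, -92.52, -547.73, -3242.58]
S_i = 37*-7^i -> [37, -259, 1813, -12691, 88837]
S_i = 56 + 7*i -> [56, 63, 70, 77, 84]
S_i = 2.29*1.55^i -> [2.29, 3.55, 5.5, 8.53, 13.22]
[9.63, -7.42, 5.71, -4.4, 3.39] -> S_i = 9.63*(-0.77)^i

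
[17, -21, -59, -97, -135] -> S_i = 17 + -38*i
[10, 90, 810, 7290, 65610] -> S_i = 10*9^i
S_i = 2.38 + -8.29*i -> [2.38, -5.91, -14.2, -22.49, -30.78]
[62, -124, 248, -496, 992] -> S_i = 62*-2^i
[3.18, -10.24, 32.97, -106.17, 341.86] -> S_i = 3.18*(-3.22)^i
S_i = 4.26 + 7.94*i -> [4.26, 12.2, 20.14, 28.08, 36.02]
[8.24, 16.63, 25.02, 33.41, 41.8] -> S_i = 8.24 + 8.39*i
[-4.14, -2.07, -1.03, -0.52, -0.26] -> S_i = -4.14*0.50^i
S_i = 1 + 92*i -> [1, 93, 185, 277, 369]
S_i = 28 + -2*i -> [28, 26, 24, 22, 20]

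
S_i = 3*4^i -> [3, 12, 48, 192, 768]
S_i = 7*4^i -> [7, 28, 112, 448, 1792]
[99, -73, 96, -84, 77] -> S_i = Random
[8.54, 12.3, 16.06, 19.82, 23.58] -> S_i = 8.54 + 3.76*i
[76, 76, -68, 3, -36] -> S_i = Random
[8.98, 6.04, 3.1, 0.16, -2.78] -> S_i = 8.98 + -2.94*i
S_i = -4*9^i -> [-4, -36, -324, -2916, -26244]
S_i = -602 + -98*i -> [-602, -700, -798, -896, -994]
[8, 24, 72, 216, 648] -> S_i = 8*3^i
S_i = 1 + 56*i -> [1, 57, 113, 169, 225]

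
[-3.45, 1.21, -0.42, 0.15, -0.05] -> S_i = -3.45*(-0.35)^i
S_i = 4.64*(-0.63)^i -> [4.64, -2.92, 1.84, -1.16, 0.73]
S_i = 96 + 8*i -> [96, 104, 112, 120, 128]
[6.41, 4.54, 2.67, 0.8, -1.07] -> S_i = 6.41 + -1.87*i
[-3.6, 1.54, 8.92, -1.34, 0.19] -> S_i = Random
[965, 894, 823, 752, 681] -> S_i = 965 + -71*i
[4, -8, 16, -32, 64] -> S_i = 4*-2^i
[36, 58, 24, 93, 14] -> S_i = Random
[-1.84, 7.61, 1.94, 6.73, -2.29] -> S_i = Random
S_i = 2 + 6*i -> [2, 8, 14, 20, 26]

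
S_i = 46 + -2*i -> [46, 44, 42, 40, 38]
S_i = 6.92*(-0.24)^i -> [6.92, -1.66, 0.4, -0.1, 0.02]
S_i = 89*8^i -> [89, 712, 5696, 45568, 364544]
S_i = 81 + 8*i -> [81, 89, 97, 105, 113]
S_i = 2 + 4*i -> [2, 6, 10, 14, 18]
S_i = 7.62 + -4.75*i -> [7.62, 2.87, -1.88, -6.63, -11.38]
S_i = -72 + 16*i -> [-72, -56, -40, -24, -8]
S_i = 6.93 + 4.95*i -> [6.93, 11.88, 16.83, 21.78, 26.73]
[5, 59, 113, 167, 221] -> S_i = 5 + 54*i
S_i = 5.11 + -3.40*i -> [5.11, 1.71, -1.69, -5.09, -8.49]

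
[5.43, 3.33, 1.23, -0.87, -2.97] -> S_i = 5.43 + -2.10*i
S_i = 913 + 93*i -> [913, 1006, 1099, 1192, 1285]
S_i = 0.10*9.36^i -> [0.1, 0.94, 8.76, 82.0, 767.54]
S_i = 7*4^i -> [7, 28, 112, 448, 1792]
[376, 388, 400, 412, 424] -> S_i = 376 + 12*i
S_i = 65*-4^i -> [65, -260, 1040, -4160, 16640]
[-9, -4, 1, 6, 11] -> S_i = -9 + 5*i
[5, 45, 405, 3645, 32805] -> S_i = 5*9^i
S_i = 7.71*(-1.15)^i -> [7.71, -8.87, 10.2, -11.73, 13.48]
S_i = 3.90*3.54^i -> [3.9, 13.81, 48.87, 173.01, 612.46]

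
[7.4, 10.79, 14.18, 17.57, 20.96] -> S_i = 7.40 + 3.39*i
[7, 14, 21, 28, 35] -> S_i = 7 + 7*i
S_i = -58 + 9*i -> [-58, -49, -40, -31, -22]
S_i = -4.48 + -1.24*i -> [-4.48, -5.72, -6.96, -8.2, -9.44]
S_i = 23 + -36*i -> [23, -13, -49, -85, -121]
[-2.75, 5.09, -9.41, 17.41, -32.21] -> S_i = -2.75*(-1.85)^i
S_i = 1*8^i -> [1, 8, 64, 512, 4096]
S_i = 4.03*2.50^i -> [4.03, 10.08, 25.19, 62.97, 157.42]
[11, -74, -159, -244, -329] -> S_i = 11 + -85*i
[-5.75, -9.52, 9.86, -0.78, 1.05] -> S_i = Random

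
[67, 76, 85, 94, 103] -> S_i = 67 + 9*i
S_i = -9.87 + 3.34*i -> [-9.87, -6.53, -3.19, 0.15, 3.49]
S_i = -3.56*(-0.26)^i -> [-3.56, 0.93, -0.24, 0.06, -0.02]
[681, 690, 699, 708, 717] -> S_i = 681 + 9*i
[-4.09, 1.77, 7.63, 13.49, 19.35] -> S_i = -4.09 + 5.86*i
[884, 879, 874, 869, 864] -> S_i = 884 + -5*i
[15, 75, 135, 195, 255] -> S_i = 15 + 60*i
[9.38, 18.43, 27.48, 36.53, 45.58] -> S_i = 9.38 + 9.05*i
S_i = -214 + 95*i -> [-214, -119, -24, 71, 166]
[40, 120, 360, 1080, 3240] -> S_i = 40*3^i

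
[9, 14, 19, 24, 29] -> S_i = 9 + 5*i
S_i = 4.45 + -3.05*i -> [4.45, 1.4, -1.65, -4.7, -7.75]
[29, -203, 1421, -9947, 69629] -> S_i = 29*-7^i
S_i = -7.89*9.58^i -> [-7.89, -75.59, -724.12, -6937.03, -66456.74]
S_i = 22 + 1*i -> [22, 23, 24, 25, 26]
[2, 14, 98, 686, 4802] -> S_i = 2*7^i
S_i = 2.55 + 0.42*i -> [2.55, 2.97, 3.39, 3.81, 4.23]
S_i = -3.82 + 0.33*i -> [-3.82, -3.49, -3.16, -2.83, -2.5]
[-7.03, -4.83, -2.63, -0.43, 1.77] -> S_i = -7.03 + 2.20*i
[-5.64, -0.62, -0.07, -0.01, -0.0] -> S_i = -5.64*0.11^i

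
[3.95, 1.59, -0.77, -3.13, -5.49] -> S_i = 3.95 + -2.36*i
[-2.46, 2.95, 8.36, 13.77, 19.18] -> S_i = -2.46 + 5.41*i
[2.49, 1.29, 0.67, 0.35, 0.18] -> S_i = 2.49*0.52^i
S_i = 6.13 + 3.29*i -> [6.13, 9.42, 12.71, 16.0, 19.29]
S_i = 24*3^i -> [24, 72, 216, 648, 1944]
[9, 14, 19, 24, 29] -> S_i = 9 + 5*i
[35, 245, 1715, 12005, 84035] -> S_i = 35*7^i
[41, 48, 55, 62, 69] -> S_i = 41 + 7*i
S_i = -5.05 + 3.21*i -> [-5.05, -1.84, 1.37, 4.58, 7.79]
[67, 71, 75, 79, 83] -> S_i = 67 + 4*i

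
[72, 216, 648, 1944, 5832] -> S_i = 72*3^i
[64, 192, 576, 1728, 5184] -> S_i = 64*3^i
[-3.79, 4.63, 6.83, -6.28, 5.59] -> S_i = Random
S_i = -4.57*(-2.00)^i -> [-4.57, 9.14, -18.28, 36.56, -73.12]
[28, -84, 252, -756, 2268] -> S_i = 28*-3^i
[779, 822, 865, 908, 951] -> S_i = 779 + 43*i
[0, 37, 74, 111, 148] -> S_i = 0 + 37*i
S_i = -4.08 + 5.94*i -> [-4.08, 1.86, 7.8, 13.74, 19.68]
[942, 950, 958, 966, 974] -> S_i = 942 + 8*i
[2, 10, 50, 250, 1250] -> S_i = 2*5^i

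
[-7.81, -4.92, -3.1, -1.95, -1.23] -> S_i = -7.81*0.63^i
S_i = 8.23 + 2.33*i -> [8.23, 10.56, 12.89, 15.22, 17.55]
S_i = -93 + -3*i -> [-93, -96, -99, -102, -105]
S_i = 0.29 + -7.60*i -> [0.29, -7.31, -14.91, -22.51, -30.11]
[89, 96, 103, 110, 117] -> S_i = 89 + 7*i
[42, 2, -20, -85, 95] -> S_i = Random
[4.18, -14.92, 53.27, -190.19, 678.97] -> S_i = 4.18*(-3.57)^i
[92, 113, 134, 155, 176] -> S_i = 92 + 21*i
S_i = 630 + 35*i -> [630, 665, 700, 735, 770]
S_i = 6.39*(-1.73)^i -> [6.39, -11.05, 19.12, -33.09, 57.24]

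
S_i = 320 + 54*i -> [320, 374, 428, 482, 536]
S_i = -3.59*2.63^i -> [-3.59, -9.44, -24.83, -65.31, -171.76]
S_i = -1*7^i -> [-1, -7, -49, -343, -2401]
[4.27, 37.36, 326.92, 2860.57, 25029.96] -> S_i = 4.27*8.75^i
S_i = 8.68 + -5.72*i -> [8.68, 2.96, -2.76, -8.48, -14.2]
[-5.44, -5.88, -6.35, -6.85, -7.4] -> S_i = -5.44*1.08^i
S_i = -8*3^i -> [-8, -24, -72, -216, -648]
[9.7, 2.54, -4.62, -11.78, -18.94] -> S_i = 9.70 + -7.16*i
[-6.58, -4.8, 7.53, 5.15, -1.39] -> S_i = Random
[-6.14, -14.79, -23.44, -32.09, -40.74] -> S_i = -6.14 + -8.65*i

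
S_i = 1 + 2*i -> [1, 3, 5, 7, 9]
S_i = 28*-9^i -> [28, -252, 2268, -20412, 183708]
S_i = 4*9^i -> [4, 36, 324, 2916, 26244]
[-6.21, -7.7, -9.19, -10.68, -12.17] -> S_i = -6.21 + -1.49*i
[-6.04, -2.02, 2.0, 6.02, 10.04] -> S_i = -6.04 + 4.02*i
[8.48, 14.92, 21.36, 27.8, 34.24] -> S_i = 8.48 + 6.44*i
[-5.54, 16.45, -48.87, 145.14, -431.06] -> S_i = -5.54*(-2.97)^i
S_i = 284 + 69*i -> [284, 353, 422, 491, 560]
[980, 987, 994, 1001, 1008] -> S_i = 980 + 7*i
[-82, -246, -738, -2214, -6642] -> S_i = -82*3^i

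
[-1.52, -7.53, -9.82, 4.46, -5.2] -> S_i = Random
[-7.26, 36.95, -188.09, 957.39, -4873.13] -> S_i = -7.26*(-5.09)^i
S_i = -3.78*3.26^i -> [-3.78, -12.32, -40.17, -130.96, -426.94]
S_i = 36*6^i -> [36, 216, 1296, 7776, 46656]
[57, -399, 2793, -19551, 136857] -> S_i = 57*-7^i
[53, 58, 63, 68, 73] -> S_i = 53 + 5*i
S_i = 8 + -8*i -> [8, 0, -8, -16, -24]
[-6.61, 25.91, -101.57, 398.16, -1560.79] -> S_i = -6.61*(-3.92)^i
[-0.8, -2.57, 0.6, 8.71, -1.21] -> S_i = Random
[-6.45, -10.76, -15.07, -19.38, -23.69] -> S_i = -6.45 + -4.31*i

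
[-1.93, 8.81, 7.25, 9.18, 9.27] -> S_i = Random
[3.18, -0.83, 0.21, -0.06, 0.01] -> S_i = 3.18*(-0.26)^i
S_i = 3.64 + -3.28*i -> [3.64, 0.36, -2.92, -6.2, -9.48]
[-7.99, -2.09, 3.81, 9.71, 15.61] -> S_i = -7.99 + 5.90*i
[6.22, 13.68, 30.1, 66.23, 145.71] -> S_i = 6.22*2.20^i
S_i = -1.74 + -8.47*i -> [-1.74, -10.21, -18.68, -27.15, -35.62]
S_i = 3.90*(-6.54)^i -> [3.9, -25.51, 166.81, -1090.93, 7134.7]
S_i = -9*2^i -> [-9, -18, -36, -72, -144]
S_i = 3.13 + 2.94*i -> [3.13, 6.07, 9.01, 11.95, 14.89]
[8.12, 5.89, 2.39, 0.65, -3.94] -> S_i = Random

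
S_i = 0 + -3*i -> [0, -3, -6, -9, -12]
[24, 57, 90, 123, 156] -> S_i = 24 + 33*i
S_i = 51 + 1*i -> [51, 52, 53, 54, 55]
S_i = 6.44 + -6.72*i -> [6.44, -0.28, -7.0, -13.72, -20.44]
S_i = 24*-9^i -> [24, -216, 1944, -17496, 157464]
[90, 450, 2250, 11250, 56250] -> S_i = 90*5^i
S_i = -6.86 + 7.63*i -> [-6.86, 0.77, 8.4, 16.03, 23.66]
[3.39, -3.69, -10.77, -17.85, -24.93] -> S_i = 3.39 + -7.08*i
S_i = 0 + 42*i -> [0, 42, 84, 126, 168]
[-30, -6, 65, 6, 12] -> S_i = Random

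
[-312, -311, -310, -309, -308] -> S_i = -312 + 1*i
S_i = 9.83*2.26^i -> [9.83, 22.22, 50.21, 113.47, 256.44]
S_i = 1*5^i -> [1, 5, 25, 125, 625]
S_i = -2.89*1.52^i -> [-2.89, -4.39, -6.68, -10.15, -15.43]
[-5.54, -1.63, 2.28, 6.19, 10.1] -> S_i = -5.54 + 3.91*i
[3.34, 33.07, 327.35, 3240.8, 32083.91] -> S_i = 3.34*9.90^i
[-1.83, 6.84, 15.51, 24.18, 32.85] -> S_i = -1.83 + 8.67*i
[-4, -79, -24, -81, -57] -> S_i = Random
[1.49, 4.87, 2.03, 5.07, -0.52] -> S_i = Random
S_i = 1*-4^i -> [1, -4, 16, -64, 256]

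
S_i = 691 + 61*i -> [691, 752, 813, 874, 935]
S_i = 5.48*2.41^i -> [5.48, 13.21, 31.83, 76.71, 184.86]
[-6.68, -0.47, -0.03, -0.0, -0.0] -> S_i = -6.68*0.07^i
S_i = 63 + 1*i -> [63, 64, 65, 66, 67]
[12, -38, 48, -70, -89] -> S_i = Random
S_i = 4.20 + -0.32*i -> [4.2, 3.88, 3.56, 3.24, 2.92]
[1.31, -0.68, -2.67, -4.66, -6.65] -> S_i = 1.31 + -1.99*i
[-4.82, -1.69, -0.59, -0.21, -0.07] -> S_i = -4.82*0.35^i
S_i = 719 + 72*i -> [719, 791, 863, 935, 1007]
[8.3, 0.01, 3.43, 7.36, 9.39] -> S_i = Random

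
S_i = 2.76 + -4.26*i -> [2.76, -1.5, -5.76, -10.02, -14.28]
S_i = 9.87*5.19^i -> [9.87, 51.23, 265.86, 1379.81, 7161.21]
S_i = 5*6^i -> [5, 30, 180, 1080, 6480]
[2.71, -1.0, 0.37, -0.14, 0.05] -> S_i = 2.71*(-0.37)^i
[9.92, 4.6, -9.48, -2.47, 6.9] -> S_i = Random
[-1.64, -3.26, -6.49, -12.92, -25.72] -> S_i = -1.64*1.99^i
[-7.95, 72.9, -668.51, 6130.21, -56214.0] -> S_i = -7.95*(-9.17)^i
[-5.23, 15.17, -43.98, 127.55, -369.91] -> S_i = -5.23*(-2.90)^i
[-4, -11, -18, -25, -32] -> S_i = -4 + -7*i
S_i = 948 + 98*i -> [948, 1046, 1144, 1242, 1340]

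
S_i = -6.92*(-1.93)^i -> [-6.92, 13.36, -25.78, 49.75, -96.01]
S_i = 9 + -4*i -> [9, 5, 1, -3, -7]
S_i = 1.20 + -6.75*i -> [1.2, -5.55, -12.3, -19.05, -25.8]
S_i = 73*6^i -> [73, 438, 2628, 15768, 94608]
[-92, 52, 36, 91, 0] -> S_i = Random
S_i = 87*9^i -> [87, 783, 7047, 63423, 570807]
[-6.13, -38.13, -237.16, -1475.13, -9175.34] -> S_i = -6.13*6.22^i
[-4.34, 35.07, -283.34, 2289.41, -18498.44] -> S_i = -4.34*(-8.08)^i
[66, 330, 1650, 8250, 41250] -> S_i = 66*5^i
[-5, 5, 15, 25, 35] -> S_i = -5 + 10*i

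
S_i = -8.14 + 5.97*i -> [-8.14, -2.17, 3.8, 9.77, 15.74]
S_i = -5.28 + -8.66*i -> [-5.28, -13.94, -22.6, -31.26, -39.92]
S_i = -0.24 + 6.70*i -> [-0.24, 6.46, 13.16, 19.86, 26.56]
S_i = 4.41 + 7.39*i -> [4.41, 11.8, 19.19, 26.58, 33.97]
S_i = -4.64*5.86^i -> [-4.64, -27.19, -159.34, -933.71, -5471.53]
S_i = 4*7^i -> [4, 28, 196, 1372, 9604]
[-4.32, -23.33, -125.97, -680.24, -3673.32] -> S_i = -4.32*5.40^i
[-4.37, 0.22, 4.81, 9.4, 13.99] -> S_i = -4.37 + 4.59*i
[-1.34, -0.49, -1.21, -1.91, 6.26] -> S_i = Random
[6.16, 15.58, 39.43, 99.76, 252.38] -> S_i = 6.16*2.53^i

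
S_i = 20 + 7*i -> [20, 27, 34, 41, 48]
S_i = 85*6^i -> [85, 510, 3060, 18360, 110160]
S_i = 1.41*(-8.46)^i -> [1.41, -11.93, 100.92, -853.75, 7222.72]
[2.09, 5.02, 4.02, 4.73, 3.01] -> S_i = Random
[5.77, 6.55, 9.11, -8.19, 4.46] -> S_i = Random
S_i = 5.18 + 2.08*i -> [5.18, 7.26, 9.34, 11.42, 13.5]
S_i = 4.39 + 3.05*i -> [4.39, 7.44, 10.49, 13.54, 16.59]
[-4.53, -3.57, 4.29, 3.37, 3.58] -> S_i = Random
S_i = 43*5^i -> [43, 215, 1075, 5375, 26875]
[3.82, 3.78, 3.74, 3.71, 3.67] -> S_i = 3.82*0.99^i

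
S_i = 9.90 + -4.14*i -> [9.9, 5.76, 1.62, -2.52, -6.66]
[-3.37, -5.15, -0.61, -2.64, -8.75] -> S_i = Random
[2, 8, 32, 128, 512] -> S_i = 2*4^i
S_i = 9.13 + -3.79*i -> [9.13, 5.34, 1.55, -2.24, -6.03]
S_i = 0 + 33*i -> [0, 33, 66, 99, 132]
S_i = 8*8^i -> [8, 64, 512, 4096, 32768]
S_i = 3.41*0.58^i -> [3.41, 1.98, 1.15, 0.67, 0.39]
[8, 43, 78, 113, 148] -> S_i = 8 + 35*i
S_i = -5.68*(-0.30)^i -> [-5.68, 1.7, -0.51, 0.15, -0.05]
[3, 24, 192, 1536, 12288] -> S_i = 3*8^i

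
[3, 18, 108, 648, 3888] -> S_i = 3*6^i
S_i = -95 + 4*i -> [-95, -91, -87, -83, -79]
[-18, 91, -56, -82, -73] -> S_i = Random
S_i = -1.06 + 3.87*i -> [-1.06, 2.81, 6.68, 10.55, 14.42]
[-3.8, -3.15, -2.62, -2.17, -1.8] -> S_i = -3.80*0.83^i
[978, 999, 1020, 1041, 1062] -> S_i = 978 + 21*i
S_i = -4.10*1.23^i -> [-4.1, -5.04, -6.2, -7.63, -9.38]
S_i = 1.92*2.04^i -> [1.92, 3.92, 7.99, 16.3, 33.25]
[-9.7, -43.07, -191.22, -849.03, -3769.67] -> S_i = -9.70*4.44^i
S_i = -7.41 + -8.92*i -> [-7.41, -16.33, -25.25, -34.17, -43.09]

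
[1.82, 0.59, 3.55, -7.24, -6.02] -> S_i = Random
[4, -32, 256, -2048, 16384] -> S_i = 4*-8^i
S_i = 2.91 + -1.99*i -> [2.91, 0.92, -1.07, -3.06, -5.05]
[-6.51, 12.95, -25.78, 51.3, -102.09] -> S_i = -6.51*(-1.99)^i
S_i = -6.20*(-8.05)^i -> [-6.2, 49.91, -401.78, 3234.29, -26036.06]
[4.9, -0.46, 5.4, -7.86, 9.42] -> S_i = Random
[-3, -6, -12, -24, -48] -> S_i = -3*2^i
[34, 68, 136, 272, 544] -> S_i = 34*2^i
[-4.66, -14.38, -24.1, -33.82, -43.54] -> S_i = -4.66 + -9.72*i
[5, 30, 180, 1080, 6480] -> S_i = 5*6^i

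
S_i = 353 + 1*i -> [353, 354, 355, 356, 357]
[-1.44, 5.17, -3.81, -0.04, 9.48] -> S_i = Random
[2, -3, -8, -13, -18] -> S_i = 2 + -5*i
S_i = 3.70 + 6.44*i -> [3.7, 10.14, 16.58, 23.02, 29.46]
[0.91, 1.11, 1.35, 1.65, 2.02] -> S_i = 0.91*1.22^i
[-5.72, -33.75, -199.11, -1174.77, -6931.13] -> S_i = -5.72*5.90^i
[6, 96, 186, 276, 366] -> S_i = 6 + 90*i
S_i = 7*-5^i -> [7, -35, 175, -875, 4375]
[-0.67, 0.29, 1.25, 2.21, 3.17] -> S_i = -0.67 + 0.96*i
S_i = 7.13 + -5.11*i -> [7.13, 2.02, -3.09, -8.2, -13.31]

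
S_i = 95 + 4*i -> [95, 99, 103, 107, 111]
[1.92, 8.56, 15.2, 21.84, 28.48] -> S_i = 1.92 + 6.64*i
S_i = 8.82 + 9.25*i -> [8.82, 18.07, 27.32, 36.57, 45.82]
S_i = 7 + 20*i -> [7, 27, 47, 67, 87]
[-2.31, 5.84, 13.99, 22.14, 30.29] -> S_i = -2.31 + 8.15*i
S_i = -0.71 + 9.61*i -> [-0.71, 8.9, 18.51, 28.12, 37.73]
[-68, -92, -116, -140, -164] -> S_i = -68 + -24*i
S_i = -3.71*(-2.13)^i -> [-3.71, 7.9, -16.83, 35.85, -76.36]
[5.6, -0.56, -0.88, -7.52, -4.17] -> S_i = Random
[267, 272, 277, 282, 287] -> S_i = 267 + 5*i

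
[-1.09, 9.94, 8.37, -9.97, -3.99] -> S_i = Random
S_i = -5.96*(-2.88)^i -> [-5.96, 17.16, -49.43, 142.37, -410.03]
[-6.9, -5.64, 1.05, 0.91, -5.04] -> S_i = Random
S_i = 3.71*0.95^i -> [3.71, 3.52, 3.35, 3.18, 3.02]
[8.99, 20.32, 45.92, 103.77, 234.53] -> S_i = 8.99*2.26^i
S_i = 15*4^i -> [15, 60, 240, 960, 3840]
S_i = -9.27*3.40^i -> [-9.27, -31.52, -107.16, -364.35, -1238.78]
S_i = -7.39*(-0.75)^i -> [-7.39, 5.54, -4.16, 3.12, -2.34]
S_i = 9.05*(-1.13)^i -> [9.05, -10.23, 11.56, -13.06, 14.76]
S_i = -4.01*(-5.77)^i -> [-4.01, 23.14, -133.5, 770.32, -4444.75]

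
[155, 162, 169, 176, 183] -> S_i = 155 + 7*i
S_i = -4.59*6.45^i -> [-4.59, -29.61, -190.96, -1231.66, -7944.23]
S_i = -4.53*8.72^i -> [-4.53, -39.5, -344.45, -3003.64, -26191.73]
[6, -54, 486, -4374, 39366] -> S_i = 6*-9^i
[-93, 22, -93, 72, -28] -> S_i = Random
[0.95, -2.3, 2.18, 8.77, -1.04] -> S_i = Random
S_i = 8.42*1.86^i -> [8.42, 15.66, 29.13, 54.18, 100.78]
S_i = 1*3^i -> [1, 3, 9, 27, 81]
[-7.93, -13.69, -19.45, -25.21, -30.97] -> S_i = -7.93 + -5.76*i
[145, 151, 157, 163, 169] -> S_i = 145 + 6*i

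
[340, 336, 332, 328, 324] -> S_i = 340 + -4*i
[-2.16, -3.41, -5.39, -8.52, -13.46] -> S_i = -2.16*1.58^i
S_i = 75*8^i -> [75, 600, 4800, 38400, 307200]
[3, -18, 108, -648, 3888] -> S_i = 3*-6^i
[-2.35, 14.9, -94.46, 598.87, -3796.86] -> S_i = -2.35*(-6.34)^i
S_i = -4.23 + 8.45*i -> [-4.23, 4.22, 12.67, 21.12, 29.57]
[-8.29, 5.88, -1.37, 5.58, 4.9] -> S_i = Random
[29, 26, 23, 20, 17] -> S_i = 29 + -3*i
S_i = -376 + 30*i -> [-376, -346, -316, -286, -256]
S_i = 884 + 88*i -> [884, 972, 1060, 1148, 1236]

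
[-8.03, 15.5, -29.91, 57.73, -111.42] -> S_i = -8.03*(-1.93)^i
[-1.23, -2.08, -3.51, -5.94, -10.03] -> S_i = -1.23*1.69^i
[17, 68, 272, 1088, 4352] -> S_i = 17*4^i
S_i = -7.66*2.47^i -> [-7.66, -18.92, -46.73, -115.43, -285.11]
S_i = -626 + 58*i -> [-626, -568, -510, -452, -394]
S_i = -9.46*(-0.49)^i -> [-9.46, 4.64, -2.27, 1.11, -0.55]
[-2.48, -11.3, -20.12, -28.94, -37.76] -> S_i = -2.48 + -8.82*i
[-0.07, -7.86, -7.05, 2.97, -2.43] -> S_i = Random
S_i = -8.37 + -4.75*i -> [-8.37, -13.12, -17.87, -22.62, -27.37]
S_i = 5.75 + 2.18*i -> [5.75, 7.93, 10.11, 12.29, 14.47]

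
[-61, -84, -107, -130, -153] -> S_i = -61 + -23*i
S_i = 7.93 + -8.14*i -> [7.93, -0.21, -8.35, -16.49, -24.63]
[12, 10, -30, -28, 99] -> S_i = Random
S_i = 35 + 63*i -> [35, 98, 161, 224, 287]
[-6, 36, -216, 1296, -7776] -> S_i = -6*-6^i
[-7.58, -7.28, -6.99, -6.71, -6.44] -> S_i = -7.58*0.96^i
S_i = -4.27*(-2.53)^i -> [-4.27, 10.8, -27.33, 69.15, -174.95]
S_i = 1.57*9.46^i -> [1.57, 14.85, 140.5, 1329.15, 12573.73]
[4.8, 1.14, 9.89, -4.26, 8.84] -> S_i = Random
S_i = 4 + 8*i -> [4, 12, 20, 28, 36]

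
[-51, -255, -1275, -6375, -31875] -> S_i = -51*5^i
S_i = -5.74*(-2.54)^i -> [-5.74, 14.58, -37.03, 94.06, -238.92]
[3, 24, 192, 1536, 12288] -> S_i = 3*8^i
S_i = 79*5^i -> [79, 395, 1975, 9875, 49375]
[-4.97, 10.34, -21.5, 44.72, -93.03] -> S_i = -4.97*(-2.08)^i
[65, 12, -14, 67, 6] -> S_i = Random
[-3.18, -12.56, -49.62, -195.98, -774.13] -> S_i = -3.18*3.95^i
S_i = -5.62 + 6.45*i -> [-5.62, 0.83, 7.28, 13.73, 20.18]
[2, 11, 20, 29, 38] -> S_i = 2 + 9*i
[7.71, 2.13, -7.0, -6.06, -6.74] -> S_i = Random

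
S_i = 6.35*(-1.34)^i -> [6.35, -8.51, 11.4, -15.28, 20.47]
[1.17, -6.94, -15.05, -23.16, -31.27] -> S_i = 1.17 + -8.11*i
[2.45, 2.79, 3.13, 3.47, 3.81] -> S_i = 2.45 + 0.34*i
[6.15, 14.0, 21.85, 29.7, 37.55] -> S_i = 6.15 + 7.85*i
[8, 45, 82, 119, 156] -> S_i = 8 + 37*i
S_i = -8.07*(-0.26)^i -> [-8.07, 2.1, -0.55, 0.14, -0.04]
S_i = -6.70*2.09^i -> [-6.7, -14.0, -29.27, -61.17, -127.84]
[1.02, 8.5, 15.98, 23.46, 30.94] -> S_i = 1.02 + 7.48*i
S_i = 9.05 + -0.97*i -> [9.05, 8.08, 7.11, 6.14, 5.17]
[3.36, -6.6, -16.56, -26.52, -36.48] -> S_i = 3.36 + -9.96*i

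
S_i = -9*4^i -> [-9, -36, -144, -576, -2304]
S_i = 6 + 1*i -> [6, 7, 8, 9, 10]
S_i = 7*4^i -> [7, 28, 112, 448, 1792]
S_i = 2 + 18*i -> [2, 20, 38, 56, 74]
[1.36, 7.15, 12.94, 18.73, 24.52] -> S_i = 1.36 + 5.79*i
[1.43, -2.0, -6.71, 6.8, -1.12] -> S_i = Random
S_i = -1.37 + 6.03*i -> [-1.37, 4.66, 10.69, 16.72, 22.75]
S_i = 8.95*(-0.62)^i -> [8.95, -5.55, 3.44, -2.13, 1.32]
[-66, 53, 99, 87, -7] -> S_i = Random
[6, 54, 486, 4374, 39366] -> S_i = 6*9^i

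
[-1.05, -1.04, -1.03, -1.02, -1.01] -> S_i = -1.05*0.99^i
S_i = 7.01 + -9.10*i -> [7.01, -2.09, -11.19, -20.29, -29.39]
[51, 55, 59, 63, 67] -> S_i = 51 + 4*i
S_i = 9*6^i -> [9, 54, 324, 1944, 11664]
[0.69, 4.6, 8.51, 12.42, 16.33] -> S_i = 0.69 + 3.91*i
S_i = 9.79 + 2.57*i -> [9.79, 12.36, 14.93, 17.5, 20.07]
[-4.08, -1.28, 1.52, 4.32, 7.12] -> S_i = -4.08 + 2.80*i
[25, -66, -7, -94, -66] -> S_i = Random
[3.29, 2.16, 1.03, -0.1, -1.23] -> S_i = 3.29 + -1.13*i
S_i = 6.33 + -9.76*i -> [6.33, -3.43, -13.19, -22.95, -32.71]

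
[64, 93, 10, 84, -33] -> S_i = Random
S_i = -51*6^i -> [-51, -306, -1836, -11016, -66096]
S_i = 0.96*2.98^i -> [0.96, 2.86, 8.53, 25.41, 75.71]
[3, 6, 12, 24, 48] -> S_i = 3*2^i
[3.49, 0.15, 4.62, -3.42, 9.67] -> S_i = Random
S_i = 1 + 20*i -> [1, 21, 41, 61, 81]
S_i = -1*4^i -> [-1, -4, -16, -64, -256]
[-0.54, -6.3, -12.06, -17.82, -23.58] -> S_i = -0.54 + -5.76*i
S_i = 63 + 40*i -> [63, 103, 143, 183, 223]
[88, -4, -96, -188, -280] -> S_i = 88 + -92*i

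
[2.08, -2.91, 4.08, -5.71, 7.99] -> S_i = 2.08*(-1.40)^i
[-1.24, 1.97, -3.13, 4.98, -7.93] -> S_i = -1.24*(-1.59)^i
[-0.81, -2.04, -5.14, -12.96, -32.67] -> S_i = -0.81*2.52^i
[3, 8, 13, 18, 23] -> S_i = 3 + 5*i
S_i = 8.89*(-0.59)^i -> [8.89, -5.25, 3.09, -1.83, 1.08]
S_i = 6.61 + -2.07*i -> [6.61, 4.54, 2.47, 0.4, -1.67]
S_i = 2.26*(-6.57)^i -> [2.26, -14.85, 97.55, -640.92, 4210.85]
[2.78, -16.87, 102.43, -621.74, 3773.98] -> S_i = 2.78*(-6.07)^i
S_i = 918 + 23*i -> [918, 941, 964, 987, 1010]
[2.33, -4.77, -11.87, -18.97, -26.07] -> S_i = 2.33 + -7.10*i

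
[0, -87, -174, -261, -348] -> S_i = 0 + -87*i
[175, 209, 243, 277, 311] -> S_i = 175 + 34*i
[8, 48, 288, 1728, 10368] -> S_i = 8*6^i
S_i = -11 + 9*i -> [-11, -2, 7, 16, 25]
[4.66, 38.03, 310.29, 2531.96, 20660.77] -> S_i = 4.66*8.16^i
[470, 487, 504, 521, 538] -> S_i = 470 + 17*i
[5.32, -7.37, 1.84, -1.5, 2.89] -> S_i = Random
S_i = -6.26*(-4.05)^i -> [-6.26, 25.35, -102.68, 415.85, -1684.2]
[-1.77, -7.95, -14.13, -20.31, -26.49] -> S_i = -1.77 + -6.18*i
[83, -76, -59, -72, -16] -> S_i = Random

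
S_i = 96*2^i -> [96, 192, 384, 768, 1536]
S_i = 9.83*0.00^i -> [9.83, 0.0, 0.0, 0.0, 0.0]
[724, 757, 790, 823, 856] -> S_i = 724 + 33*i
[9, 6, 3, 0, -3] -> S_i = 9 + -3*i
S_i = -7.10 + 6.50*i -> [-7.1, -0.6, 5.9, 12.4, 18.9]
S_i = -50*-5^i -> [-50, 250, -1250, 6250, -31250]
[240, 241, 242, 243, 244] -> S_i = 240 + 1*i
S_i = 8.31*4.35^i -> [8.31, 36.15, 157.25, 684.02, 2975.49]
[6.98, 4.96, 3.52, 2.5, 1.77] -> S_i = 6.98*0.71^i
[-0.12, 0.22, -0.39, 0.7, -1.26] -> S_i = -0.12*(-1.80)^i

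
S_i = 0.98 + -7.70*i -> [0.98, -6.72, -14.42, -22.12, -29.82]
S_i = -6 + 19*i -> [-6, 13, 32, 51, 70]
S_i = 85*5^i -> [85, 425, 2125, 10625, 53125]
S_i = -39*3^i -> [-39, -117, -351, -1053, -3159]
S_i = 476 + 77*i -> [476, 553, 630, 707, 784]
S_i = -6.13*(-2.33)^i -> [-6.13, 14.28, -33.28, 77.54, -180.67]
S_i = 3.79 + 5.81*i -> [3.79, 9.6, 15.41, 21.22, 27.03]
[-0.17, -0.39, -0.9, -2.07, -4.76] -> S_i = -0.17*2.30^i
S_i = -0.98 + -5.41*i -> [-0.98, -6.39, -11.8, -17.21, -22.62]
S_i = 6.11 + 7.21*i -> [6.11, 13.32, 20.53, 27.74, 34.95]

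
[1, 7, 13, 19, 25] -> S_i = 1 + 6*i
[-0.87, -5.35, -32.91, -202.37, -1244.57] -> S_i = -0.87*6.15^i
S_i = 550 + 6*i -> [550, 556, 562, 568, 574]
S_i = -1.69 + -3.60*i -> [-1.69, -5.29, -8.89, -12.49, -16.09]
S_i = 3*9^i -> [3, 27, 243, 2187, 19683]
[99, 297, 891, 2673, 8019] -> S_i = 99*3^i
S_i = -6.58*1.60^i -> [-6.58, -10.53, -16.84, -26.95, -43.12]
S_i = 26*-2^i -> [26, -52, 104, -208, 416]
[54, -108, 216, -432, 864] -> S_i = 54*-2^i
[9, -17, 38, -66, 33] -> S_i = Random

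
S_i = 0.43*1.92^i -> [0.43, 0.83, 1.59, 3.04, 5.84]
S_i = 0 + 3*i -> [0, 3, 6, 9, 12]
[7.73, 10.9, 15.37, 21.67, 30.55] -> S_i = 7.73*1.41^i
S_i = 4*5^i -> [4, 20, 100, 500, 2500]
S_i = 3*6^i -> [3, 18, 108, 648, 3888]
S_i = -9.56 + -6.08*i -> [-9.56, -15.64, -21.72, -27.8, -33.88]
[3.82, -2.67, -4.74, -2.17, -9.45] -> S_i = Random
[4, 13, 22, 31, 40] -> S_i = 4 + 9*i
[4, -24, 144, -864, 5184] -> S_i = 4*-6^i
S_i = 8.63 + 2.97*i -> [8.63, 11.6, 14.57, 17.54, 20.51]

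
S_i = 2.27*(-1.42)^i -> [2.27, -3.22, 4.58, -6.5, 9.23]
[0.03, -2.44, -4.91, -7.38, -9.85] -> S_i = 0.03 + -2.47*i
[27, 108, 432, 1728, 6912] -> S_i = 27*4^i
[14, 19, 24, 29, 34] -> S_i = 14 + 5*i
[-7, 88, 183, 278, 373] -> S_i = -7 + 95*i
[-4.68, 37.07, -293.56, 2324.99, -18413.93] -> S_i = -4.68*(-7.92)^i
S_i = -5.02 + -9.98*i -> [-5.02, -15.0, -24.98, -34.96, -44.94]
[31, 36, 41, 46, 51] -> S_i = 31 + 5*i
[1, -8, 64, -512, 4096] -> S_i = 1*-8^i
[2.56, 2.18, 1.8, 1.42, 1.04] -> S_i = 2.56 + -0.38*i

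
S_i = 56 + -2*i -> [56, 54, 52, 50, 48]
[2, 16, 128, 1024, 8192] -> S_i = 2*8^i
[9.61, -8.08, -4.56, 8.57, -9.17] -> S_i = Random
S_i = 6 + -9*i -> [6, -3, -12, -21, -30]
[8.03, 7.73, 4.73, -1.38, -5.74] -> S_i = Random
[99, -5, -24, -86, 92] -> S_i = Random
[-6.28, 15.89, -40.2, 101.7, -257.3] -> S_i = -6.28*(-2.53)^i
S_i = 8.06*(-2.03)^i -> [8.06, -16.36, 33.21, -67.43, 136.87]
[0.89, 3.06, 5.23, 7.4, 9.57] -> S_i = 0.89 + 2.17*i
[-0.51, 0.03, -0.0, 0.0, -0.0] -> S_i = -0.51*(-0.05)^i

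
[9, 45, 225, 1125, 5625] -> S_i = 9*5^i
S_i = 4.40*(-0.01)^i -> [4.4, -0.04, 0.0, -0.0, 0.0]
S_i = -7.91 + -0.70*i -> [-7.91, -8.61, -9.31, -10.01, -10.71]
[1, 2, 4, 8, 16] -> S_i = 1*2^i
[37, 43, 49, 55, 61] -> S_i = 37 + 6*i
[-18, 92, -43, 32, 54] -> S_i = Random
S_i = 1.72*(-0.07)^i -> [1.72, -0.12, 0.01, -0.0, 0.0]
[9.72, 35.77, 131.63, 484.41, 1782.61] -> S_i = 9.72*3.68^i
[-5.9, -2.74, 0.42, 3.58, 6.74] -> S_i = -5.90 + 3.16*i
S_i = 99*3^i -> [99, 297, 891, 2673, 8019]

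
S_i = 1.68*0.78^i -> [1.68, 1.31, 1.02, 0.8, 0.62]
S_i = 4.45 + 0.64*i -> [4.45, 5.09, 5.73, 6.37, 7.01]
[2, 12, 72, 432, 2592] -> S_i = 2*6^i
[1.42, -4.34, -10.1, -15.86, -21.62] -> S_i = 1.42 + -5.76*i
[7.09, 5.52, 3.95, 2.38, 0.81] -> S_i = 7.09 + -1.57*i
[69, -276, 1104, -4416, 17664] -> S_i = 69*-4^i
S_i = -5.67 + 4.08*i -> [-5.67, -1.59, 2.49, 6.57, 10.65]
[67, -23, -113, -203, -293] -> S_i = 67 + -90*i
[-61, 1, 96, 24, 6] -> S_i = Random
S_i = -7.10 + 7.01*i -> [-7.1, -0.09, 6.92, 13.93, 20.94]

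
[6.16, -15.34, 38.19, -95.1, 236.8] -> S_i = 6.16*(-2.49)^i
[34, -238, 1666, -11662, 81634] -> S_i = 34*-7^i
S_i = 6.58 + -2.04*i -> [6.58, 4.54, 2.5, 0.46, -1.58]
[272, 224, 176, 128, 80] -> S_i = 272 + -48*i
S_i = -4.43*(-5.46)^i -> [-4.43, 24.19, -132.07, 721.08, -3937.08]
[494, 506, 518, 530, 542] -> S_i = 494 + 12*i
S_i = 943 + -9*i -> [943, 934, 925, 916, 907]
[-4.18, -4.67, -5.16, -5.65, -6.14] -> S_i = -4.18 + -0.49*i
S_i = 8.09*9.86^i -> [8.09, 79.77, 786.51, 7754.95, 76463.85]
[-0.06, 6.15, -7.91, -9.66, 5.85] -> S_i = Random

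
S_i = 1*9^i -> [1, 9, 81, 729, 6561]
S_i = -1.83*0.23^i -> [-1.83, -0.42, -0.1, -0.02, -0.01]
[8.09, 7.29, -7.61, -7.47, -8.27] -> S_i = Random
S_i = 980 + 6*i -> [980, 986, 992, 998, 1004]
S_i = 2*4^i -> [2, 8, 32, 128, 512]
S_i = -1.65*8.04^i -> [-1.65, -13.27, -106.66, -857.54, -6894.59]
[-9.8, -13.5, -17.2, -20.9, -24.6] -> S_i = -9.80 + -3.70*i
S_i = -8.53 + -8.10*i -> [-8.53, -16.63, -24.73, -32.83, -40.93]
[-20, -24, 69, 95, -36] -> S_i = Random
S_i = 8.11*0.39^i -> [8.11, 3.16, 1.23, 0.48, 0.19]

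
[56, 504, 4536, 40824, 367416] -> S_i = 56*9^i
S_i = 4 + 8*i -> [4, 12, 20, 28, 36]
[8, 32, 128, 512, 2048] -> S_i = 8*4^i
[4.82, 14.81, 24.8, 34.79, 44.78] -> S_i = 4.82 + 9.99*i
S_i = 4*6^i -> [4, 24, 144, 864, 5184]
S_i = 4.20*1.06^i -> [4.2, 4.45, 4.72, 5.0, 5.3]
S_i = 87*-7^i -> [87, -609, 4263, -29841, 208887]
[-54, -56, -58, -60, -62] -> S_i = -54 + -2*i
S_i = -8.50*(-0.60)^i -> [-8.5, 5.1, -3.06, 1.84, -1.1]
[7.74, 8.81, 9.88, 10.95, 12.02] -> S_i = 7.74 + 1.07*i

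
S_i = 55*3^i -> [55, 165, 495, 1485, 4455]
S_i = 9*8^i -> [9, 72, 576, 4608, 36864]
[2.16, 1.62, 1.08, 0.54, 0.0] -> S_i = 2.16 + -0.54*i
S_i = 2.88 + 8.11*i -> [2.88, 10.99, 19.1, 27.21, 35.32]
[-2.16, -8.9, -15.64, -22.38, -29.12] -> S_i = -2.16 + -6.74*i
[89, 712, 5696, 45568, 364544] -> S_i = 89*8^i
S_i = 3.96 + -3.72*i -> [3.96, 0.24, -3.48, -7.2, -10.92]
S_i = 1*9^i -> [1, 9, 81, 729, 6561]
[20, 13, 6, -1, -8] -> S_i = 20 + -7*i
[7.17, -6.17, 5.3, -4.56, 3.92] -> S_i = 7.17*(-0.86)^i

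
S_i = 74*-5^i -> [74, -370, 1850, -9250, 46250]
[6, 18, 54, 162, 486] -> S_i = 6*3^i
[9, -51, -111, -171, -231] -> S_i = 9 + -60*i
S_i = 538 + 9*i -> [538, 547, 556, 565, 574]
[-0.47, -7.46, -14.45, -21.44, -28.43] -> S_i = -0.47 + -6.99*i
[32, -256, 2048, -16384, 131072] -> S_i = 32*-8^i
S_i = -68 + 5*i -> [-68, -63, -58, -53, -48]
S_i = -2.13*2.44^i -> [-2.13, -5.2, -12.68, -30.94, -75.5]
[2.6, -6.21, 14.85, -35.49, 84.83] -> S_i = 2.60*(-2.39)^i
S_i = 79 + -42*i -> [79, 37, -5, -47, -89]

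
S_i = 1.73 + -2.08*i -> [1.73, -0.35, -2.43, -4.51, -6.59]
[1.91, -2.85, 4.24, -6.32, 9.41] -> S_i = 1.91*(-1.49)^i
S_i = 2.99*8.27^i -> [2.99, 24.73, 204.49, 1691.17, 13985.99]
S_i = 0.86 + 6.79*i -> [0.86, 7.65, 14.44, 21.23, 28.02]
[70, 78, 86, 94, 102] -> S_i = 70 + 8*i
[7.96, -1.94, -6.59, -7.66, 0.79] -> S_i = Random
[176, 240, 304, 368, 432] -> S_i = 176 + 64*i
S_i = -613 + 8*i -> [-613, -605, -597, -589, -581]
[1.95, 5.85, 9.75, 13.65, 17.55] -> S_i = 1.95 + 3.90*i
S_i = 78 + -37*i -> [78, 41, 4, -33, -70]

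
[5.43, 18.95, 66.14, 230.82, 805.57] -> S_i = 5.43*3.49^i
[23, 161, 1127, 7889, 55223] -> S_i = 23*7^i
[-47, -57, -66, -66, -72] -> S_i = Random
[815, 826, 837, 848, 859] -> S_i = 815 + 11*i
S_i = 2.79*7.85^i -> [2.79, 21.9, 171.93, 1349.63, 10594.56]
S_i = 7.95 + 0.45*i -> [7.95, 8.4, 8.85, 9.3, 9.75]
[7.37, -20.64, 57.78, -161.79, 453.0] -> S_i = 7.37*(-2.80)^i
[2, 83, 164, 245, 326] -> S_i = 2 + 81*i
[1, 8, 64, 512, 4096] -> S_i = 1*8^i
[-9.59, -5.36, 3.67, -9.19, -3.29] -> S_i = Random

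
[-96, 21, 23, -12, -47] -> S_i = Random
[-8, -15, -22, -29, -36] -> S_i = -8 + -7*i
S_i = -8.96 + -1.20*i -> [-8.96, -10.16, -11.36, -12.56, -13.76]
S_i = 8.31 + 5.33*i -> [8.31, 13.64, 18.97, 24.3, 29.63]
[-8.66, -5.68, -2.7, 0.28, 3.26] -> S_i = -8.66 + 2.98*i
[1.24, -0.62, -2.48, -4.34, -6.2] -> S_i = 1.24 + -1.86*i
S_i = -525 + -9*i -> [-525, -534, -543, -552, -561]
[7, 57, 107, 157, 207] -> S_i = 7 + 50*i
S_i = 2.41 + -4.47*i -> [2.41, -2.06, -6.53, -11.0, -15.47]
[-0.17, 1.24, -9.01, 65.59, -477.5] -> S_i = -0.17*(-7.28)^i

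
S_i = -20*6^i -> [-20, -120, -720, -4320, -25920]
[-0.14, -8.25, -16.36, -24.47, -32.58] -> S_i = -0.14 + -8.11*i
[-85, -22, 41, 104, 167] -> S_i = -85 + 63*i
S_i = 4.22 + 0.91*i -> [4.22, 5.13, 6.04, 6.95, 7.86]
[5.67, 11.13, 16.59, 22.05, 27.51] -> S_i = 5.67 + 5.46*i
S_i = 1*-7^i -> [1, -7, 49, -343, 2401]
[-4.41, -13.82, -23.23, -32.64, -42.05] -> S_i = -4.41 + -9.41*i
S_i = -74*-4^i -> [-74, 296, -1184, 4736, -18944]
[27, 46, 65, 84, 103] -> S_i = 27 + 19*i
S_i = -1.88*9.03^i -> [-1.88, -16.98, -153.3, -1384.27, -12499.97]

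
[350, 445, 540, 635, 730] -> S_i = 350 + 95*i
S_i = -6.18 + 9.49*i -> [-6.18, 3.31, 12.8, 22.29, 31.78]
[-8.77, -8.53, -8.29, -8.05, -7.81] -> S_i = -8.77 + 0.24*i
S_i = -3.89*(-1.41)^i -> [-3.89, 5.48, -7.73, 10.9, -15.38]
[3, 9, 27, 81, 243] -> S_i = 3*3^i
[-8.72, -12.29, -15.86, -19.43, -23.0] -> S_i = -8.72 + -3.57*i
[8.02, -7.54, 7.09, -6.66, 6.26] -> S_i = 8.02*(-0.94)^i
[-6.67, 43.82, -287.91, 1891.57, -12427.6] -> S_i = -6.67*(-6.57)^i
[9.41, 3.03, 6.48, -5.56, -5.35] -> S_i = Random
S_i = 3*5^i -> [3, 15, 75, 375, 1875]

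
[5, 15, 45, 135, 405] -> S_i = 5*3^i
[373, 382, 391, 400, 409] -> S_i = 373 + 9*i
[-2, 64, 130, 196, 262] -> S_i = -2 + 66*i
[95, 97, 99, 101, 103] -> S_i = 95 + 2*i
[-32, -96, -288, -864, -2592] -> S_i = -32*3^i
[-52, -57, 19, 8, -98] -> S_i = Random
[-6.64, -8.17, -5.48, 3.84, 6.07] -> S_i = Random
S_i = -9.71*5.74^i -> [-9.71, -55.74, -319.92, -1836.35, -10540.64]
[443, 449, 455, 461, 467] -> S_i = 443 + 6*i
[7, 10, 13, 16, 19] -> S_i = 7 + 3*i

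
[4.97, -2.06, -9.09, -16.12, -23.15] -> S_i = 4.97 + -7.03*i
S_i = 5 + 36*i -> [5, 41, 77, 113, 149]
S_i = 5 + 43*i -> [5, 48, 91, 134, 177]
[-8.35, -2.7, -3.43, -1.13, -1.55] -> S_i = Random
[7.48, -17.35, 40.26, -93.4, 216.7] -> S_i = 7.48*(-2.32)^i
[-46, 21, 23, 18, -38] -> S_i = Random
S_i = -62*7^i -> [-62, -434, -3038, -21266, -148862]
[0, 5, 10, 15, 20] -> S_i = 0 + 5*i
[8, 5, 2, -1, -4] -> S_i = 8 + -3*i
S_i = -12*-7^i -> [-12, 84, -588, 4116, -28812]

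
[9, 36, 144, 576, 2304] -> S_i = 9*4^i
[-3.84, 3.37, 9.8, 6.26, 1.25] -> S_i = Random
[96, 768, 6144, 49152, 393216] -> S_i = 96*8^i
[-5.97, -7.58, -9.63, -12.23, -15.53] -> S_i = -5.97*1.27^i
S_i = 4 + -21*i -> [4, -17, -38, -59, -80]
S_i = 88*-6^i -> [88, -528, 3168, -19008, 114048]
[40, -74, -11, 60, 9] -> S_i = Random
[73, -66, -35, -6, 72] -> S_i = Random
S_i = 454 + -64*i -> [454, 390, 326, 262, 198]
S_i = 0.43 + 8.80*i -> [0.43, 9.23, 18.03, 26.83, 35.63]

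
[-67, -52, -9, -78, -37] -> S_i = Random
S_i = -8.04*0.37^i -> [-8.04, -2.97, -1.1, -0.41, -0.15]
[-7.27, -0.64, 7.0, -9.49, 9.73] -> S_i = Random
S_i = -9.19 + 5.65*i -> [-9.19, -3.54, 2.11, 7.76, 13.41]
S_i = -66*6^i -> [-66, -396, -2376, -14256, -85536]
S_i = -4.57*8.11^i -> [-4.57, -37.06, -300.58, -2437.69, -19769.68]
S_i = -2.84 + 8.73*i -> [-2.84, 5.89, 14.62, 23.35, 32.08]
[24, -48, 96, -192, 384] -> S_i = 24*-2^i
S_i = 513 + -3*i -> [513, 510, 507, 504, 501]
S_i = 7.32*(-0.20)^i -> [7.32, -1.46, 0.29, -0.06, 0.01]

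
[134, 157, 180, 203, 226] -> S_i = 134 + 23*i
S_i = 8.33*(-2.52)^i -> [8.33, -20.99, 52.9, -133.31, 335.93]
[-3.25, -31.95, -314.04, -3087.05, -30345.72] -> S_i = -3.25*9.83^i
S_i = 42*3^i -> [42, 126, 378, 1134, 3402]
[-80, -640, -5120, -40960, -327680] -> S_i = -80*8^i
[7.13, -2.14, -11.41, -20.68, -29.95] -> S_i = 7.13 + -9.27*i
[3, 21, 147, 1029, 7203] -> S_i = 3*7^i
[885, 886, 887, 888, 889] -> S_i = 885 + 1*i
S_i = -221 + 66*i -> [-221, -155, -89, -23, 43]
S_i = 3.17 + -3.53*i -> [3.17, -0.36, -3.89, -7.42, -10.95]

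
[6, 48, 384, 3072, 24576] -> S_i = 6*8^i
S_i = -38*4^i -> [-38, -152, -608, -2432, -9728]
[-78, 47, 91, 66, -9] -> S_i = Random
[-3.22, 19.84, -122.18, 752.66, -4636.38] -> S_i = -3.22*(-6.16)^i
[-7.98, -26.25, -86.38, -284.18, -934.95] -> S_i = -7.98*3.29^i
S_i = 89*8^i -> [89, 712, 5696, 45568, 364544]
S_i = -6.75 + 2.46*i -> [-6.75, -4.29, -1.83, 0.63, 3.09]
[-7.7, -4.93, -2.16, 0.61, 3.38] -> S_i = -7.70 + 2.77*i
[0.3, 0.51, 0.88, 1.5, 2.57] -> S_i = 0.30*1.71^i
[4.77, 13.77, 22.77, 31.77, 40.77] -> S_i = 4.77 + 9.00*i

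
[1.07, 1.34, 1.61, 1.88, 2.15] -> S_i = 1.07 + 0.27*i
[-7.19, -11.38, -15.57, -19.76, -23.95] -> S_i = -7.19 + -4.19*i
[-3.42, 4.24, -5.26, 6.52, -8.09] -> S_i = -3.42*(-1.24)^i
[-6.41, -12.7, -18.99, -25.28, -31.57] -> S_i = -6.41 + -6.29*i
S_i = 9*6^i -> [9, 54, 324, 1944, 11664]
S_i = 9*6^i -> [9, 54, 324, 1944, 11664]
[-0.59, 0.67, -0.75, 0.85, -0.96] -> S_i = -0.59*(-1.13)^i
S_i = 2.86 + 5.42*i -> [2.86, 8.28, 13.7, 19.12, 24.54]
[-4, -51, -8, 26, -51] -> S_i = Random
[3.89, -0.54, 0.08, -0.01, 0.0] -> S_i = 3.89*(-0.14)^i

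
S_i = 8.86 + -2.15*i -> [8.86, 6.71, 4.56, 2.41, 0.26]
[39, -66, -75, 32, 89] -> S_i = Random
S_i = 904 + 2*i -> [904, 906, 908, 910, 912]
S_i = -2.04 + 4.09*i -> [-2.04, 2.05, 6.14, 10.23, 14.32]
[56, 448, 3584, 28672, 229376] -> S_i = 56*8^i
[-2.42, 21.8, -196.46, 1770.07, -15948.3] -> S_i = -2.42*(-9.01)^i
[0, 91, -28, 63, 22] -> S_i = Random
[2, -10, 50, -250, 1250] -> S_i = 2*-5^i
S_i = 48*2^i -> [48, 96, 192, 384, 768]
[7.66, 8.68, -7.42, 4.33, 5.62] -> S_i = Random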